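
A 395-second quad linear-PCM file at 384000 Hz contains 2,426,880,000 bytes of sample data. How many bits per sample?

32 bits

Bytes per sample = 2,426,880,000 / (384,000 × 395 × 4) = 2,426,880,000 / 606,720,000 = 4.
Bit depth = 4 × 8 = 32 bits.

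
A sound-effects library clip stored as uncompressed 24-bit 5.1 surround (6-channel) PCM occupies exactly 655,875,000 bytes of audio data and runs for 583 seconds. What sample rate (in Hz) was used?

Bytes = sample_rate × seconds × bytes_per_sample × channels.
sample_rate = 655,875,000 / (583 × 3 × 6) = 655,875,000 / 10,494 = 62,500 Hz.

62,500 Hz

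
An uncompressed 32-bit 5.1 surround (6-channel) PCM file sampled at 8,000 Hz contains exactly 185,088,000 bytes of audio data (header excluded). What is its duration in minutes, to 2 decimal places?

16.07 minutes

Byte rate = 8,000 × 4 × 6 = 192,000 bytes/s.
Duration = 185,088,000 / 192,000 = 964 s.
964 s / 60 = 16.07 minutes.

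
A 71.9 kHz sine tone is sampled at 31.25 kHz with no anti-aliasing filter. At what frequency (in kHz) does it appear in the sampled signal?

Nyquist = 31,250/2 = 15,625 Hz; 71,900 Hz exceeds it.
Alias = |71,900 − 2×31,250| = |71,900 − 62,500| = 9,400 Hz = 9.4 kHz.

9.4 kHz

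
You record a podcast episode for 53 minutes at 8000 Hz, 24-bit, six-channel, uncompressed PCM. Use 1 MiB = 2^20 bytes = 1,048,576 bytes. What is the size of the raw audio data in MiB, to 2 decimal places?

Duration = 53 minutes = 3,180 s.
Bytes = 8,000 samples/s × 3,180 s × 3 bytes/sample × 6 ch = 457,920,000 bytes.
457,920,000 / 1,048,576 = 436.71 MiB.

436.71 MiB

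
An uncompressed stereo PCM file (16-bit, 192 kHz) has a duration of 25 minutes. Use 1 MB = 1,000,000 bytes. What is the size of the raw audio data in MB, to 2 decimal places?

1152.00 MB

Duration = 25 minutes = 1,500 s.
Bytes = 192,000 samples/s × 1,500 s × 2 bytes/sample × 2 ch = 1,152,000,000 bytes.
1,152,000,000 / 1,000,000 = 1152.00 MB.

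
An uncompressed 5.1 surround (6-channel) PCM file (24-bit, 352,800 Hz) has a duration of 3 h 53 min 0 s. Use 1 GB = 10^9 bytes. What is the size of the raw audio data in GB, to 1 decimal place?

Duration = 3 h 53 min 0 s = 13,980 s.
Bytes = 352,800 samples/s × 13,980 s × 3 bytes/sample × 6 ch = 88,778,592,000 bytes.
88,778,592,000 / 1,000,000,000 = 88.8 GB.

88.8 GB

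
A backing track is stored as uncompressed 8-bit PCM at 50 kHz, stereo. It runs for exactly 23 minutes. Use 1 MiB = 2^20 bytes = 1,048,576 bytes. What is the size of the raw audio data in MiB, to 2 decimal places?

131.61 MiB

Duration = exactly 23 minutes = 1,380 s.
Bytes = 50,000 samples/s × 1,380 s × 1 bytes/sample × 2 ch = 138,000,000 bytes.
138,000,000 / 1,048,576 = 131.61 MiB.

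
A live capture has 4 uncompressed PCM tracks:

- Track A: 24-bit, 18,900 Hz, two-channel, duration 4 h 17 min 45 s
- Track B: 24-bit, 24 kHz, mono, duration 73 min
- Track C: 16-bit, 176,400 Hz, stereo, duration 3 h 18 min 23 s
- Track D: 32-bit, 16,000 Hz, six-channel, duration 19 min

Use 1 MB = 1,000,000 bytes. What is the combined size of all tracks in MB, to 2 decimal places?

Track A: 4 h 17 min 45 s = 15,465 s; 18,900 × 15,465 × 3 × 2 = 1,753,731,000 bytes.
Track B: 73 min = 4,380 s; 24,000 × 4,380 × 3 × 1 = 315,360,000 bytes.
Track C: 3 h 18 min 23 s = 11,903 s; 176,400 × 11,903 × 2 × 2 = 8,398,756,800 bytes.
Track D: 19 min = 1,140 s; 16,000 × 1,140 × 4 × 6 = 437,760,000 bytes.
Total = 10,905,607,800 bytes = 10905.61 MB.

10905.61 MB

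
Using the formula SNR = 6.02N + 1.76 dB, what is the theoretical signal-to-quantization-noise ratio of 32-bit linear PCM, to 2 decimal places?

194.40 dB

6.02 × 32 + 1.76 = 194.40 dB.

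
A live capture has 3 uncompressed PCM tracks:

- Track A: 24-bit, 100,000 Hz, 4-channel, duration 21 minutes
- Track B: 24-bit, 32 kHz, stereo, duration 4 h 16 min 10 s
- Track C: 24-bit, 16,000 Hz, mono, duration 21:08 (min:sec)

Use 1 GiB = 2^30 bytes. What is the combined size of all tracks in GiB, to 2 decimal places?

4.21 GiB

Track A: 21 minutes = 1,260 s; 100,000 × 1,260 × 3 × 4 = 1,512,000,000 bytes.
Track B: 4 h 16 min 10 s = 15,370 s; 32,000 × 15,370 × 3 × 2 = 2,951,040,000 bytes.
Track C: 21:08 (min:sec) = 1,268 s; 16,000 × 1,268 × 3 × 1 = 60,864,000 bytes.
Total = 4,523,904,000 bytes = 4.21 GiB.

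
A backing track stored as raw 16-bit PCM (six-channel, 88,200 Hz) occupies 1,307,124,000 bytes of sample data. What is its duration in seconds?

Byte rate = 88,200 × 2 × 6 = 1,058,400 bytes/s.
Duration = 1,307,124,000 / 1,058,400 = 1,235 s.

1,235 seconds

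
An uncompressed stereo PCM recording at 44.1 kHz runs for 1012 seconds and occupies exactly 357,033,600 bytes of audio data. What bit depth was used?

32 bits

Bytes per sample = 357,033,600 / (44,100 × 1,012 × 2) = 357,033,600 / 89,258,400 = 4.
Bit depth = 4 × 8 = 32 bits.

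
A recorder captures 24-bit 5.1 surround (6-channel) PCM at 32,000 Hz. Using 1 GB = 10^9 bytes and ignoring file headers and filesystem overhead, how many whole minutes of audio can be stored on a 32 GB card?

Uncompressed byte rate = 32,000 × 3 × 6 = 576,000 bytes/s.
Capacity = 32 × 1,000,000,000 = 32,000,000,000 bytes.
32,000,000,000 / 576,000 ≈ 55555.56 s → 925 minutes.

925 minutes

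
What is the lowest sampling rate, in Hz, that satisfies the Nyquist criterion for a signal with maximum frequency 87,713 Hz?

175,426 Hz

Minimum sample rate = 2 × 87,713 Hz = 175,426 Hz.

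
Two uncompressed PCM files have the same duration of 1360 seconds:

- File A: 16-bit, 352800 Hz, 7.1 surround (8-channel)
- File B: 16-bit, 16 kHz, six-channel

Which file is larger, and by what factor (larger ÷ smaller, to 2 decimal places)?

File A, by a factor of 29.40

File A: 352,800 × 2 × 8 = 5,644,800 bytes/s.
File B: 16,000 × 2 × 6 = 192,000 bytes/s.
File A is larger; ratio = 7,676,928,000 / 261,120,000 = 29.40.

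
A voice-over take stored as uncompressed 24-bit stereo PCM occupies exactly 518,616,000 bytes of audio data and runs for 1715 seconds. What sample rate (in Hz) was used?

Bytes = sample_rate × seconds × bytes_per_sample × channels.
sample_rate = 518,616,000 / (1,715 × 3 × 2) = 518,616,000 / 10,290 = 50,400 Hz.

50,400 Hz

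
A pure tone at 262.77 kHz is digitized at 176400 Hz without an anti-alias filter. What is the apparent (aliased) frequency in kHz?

86.37 kHz

Nyquist = 176,400/2 = 88,200 Hz; 262,770 Hz exceeds it.
Alias = |262,770 − 1×176,400| = |262,770 − 176,400| = 86,370 Hz = 86.37 kHz.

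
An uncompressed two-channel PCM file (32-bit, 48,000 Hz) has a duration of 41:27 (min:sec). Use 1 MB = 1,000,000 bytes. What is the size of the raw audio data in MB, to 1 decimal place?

955.0 MB

Duration = 41:27 (min:sec) = 2,487 s.
Bytes = 48,000 samples/s × 2,487 s × 4 bytes/sample × 2 ch = 955,008,000 bytes.
955,008,000 / 1,000,000 = 955.0 MB.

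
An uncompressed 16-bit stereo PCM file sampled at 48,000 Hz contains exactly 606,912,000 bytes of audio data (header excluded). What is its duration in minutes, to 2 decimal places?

Byte rate = 48,000 × 2 × 2 = 192,000 bytes/s.
Duration = 606,912,000 / 192,000 = 3,161 s.
3,161 s / 60 = 52.68 minutes.

52.68 minutes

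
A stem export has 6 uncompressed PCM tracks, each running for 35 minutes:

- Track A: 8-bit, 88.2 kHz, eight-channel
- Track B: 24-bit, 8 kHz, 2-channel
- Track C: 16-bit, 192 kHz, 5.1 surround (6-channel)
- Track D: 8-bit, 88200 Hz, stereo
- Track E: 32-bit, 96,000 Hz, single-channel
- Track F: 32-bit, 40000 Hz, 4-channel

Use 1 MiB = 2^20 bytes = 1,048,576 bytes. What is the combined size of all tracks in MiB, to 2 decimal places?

35 minutes = 2,100 s.
Track A: 88,200 × 2,100 × 1 × 8 = 1,481,760,000 bytes.
Track B: 8,000 × 2,100 × 3 × 2 = 100,800,000 bytes.
Track C: 192,000 × 2,100 × 2 × 6 = 4,838,400,000 bytes.
Track D: 88,200 × 2,100 × 1 × 2 = 370,440,000 bytes.
Track E: 96,000 × 2,100 × 4 × 1 = 806,400,000 bytes.
Track F: 40,000 × 2,100 × 4 × 4 = 1,344,000,000 bytes.
Total = 8,941,800,000 bytes = 8527.57 MiB.

8527.57 MiB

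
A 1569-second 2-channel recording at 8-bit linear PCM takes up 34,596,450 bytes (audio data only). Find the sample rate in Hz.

11,025 Hz

Bytes = sample_rate × seconds × bytes_per_sample × channels.
sample_rate = 34,596,450 / (1,569 × 1 × 2) = 34,596,450 / 3,138 = 11,025 Hz.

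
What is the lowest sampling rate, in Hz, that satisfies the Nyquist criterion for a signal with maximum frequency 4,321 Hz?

8,642 Hz

Minimum sample rate = 2 × 4,321 Hz = 8,642 Hz.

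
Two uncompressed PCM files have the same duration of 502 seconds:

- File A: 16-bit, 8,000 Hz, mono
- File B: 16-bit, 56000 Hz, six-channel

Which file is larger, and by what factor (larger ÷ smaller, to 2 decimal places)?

File B, by a factor of 42.00

File A: 8,000 × 2 × 1 = 16,000 bytes/s.
File B: 56,000 × 2 × 6 = 672,000 bytes/s.
File B is larger; ratio = 337,344,000 / 8,032,000 = 42.00.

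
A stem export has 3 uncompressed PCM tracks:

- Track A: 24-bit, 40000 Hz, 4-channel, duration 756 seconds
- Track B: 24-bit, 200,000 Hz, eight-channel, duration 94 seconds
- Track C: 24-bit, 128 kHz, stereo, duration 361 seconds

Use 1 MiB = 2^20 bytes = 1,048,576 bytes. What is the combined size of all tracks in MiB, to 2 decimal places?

1040.77 MiB

Track A: 40,000 × 756 × 3 × 4 = 362,880,000 bytes.
Track B: 200,000 × 94 × 3 × 8 = 451,200,000 bytes.
Track C: 128,000 × 361 × 3 × 2 = 277,248,000 bytes.
Total = 1,091,328,000 bytes = 1040.77 MiB.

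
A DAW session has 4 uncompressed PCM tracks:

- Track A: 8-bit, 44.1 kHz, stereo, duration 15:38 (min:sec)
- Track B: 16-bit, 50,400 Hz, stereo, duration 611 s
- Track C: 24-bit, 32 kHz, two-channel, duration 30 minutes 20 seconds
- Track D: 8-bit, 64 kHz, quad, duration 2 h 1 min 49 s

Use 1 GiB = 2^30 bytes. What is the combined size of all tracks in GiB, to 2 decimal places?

Track A: 15:38 (min:sec) = 938 s; 44,100 × 938 × 1 × 2 = 82,731,600 bytes.
Track B: 50,400 × 611 × 2 × 2 = 123,177,600 bytes.
Track C: 30 minutes 20 seconds = 1,820 s; 32,000 × 1,820 × 3 × 2 = 349,440,000 bytes.
Track D: 2 h 1 min 49 s = 7,309 s; 64,000 × 7,309 × 1 × 4 = 1,871,104,000 bytes.
Total = 2,426,453,200 bytes = 2.26 GiB.

2.26 GiB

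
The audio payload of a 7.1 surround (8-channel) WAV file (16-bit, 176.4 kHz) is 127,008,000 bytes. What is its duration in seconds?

45 seconds

Byte rate = 176,400 × 2 × 8 = 2,822,400 bytes/s.
Duration = 127,008,000 / 2,822,400 = 45 s.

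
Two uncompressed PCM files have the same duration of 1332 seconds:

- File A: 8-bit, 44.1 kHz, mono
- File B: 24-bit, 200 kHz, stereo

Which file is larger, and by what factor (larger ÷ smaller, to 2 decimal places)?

File A: 44,100 × 1 × 1 = 44,100 bytes/s.
File B: 200,000 × 3 × 2 = 1,200,000 bytes/s.
File B is larger; ratio = 1,598,400,000 / 58,741,200 = 27.21.

File B, by a factor of 27.21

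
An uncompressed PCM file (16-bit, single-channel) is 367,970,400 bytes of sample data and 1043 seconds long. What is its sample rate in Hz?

176,400 Hz

Bytes = sample_rate × seconds × bytes_per_sample × channels.
sample_rate = 367,970,400 / (1,043 × 2 × 1) = 367,970,400 / 2,086 = 176,400 Hz.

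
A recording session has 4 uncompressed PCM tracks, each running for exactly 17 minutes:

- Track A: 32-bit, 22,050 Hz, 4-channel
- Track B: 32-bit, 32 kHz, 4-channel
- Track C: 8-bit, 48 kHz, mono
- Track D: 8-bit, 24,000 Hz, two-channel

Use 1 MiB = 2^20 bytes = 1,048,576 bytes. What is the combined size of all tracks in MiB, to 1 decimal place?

934.6 MiB

exactly 17 minutes = 1,020 s.
Track A: 22,050 × 1,020 × 4 × 4 = 359,856,000 bytes.
Track B: 32,000 × 1,020 × 4 × 4 = 522,240,000 bytes.
Track C: 48,000 × 1,020 × 1 × 1 = 48,960,000 bytes.
Track D: 24,000 × 1,020 × 1 × 2 = 48,960,000 bytes.
Total = 980,016,000 bytes = 934.6 MiB.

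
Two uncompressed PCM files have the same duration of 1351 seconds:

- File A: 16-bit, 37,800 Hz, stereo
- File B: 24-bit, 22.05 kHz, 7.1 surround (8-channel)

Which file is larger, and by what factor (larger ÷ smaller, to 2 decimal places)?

File B, by a factor of 3.50

File A: 37,800 × 2 × 2 = 151,200 bytes/s.
File B: 22,050 × 3 × 8 = 529,200 bytes/s.
File B is larger; ratio = 714,949,200 / 204,271,200 = 3.50.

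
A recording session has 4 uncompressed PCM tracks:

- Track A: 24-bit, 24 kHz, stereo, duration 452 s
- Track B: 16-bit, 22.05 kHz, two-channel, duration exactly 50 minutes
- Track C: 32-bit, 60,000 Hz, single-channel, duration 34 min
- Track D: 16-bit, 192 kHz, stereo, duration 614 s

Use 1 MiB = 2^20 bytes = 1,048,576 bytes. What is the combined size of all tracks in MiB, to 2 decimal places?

1231.04 MiB

Track A: 24,000 × 452 × 3 × 2 = 65,088,000 bytes.
Track B: exactly 50 minutes = 3,000 s; 22,050 × 3,000 × 2 × 2 = 264,600,000 bytes.
Track C: 34 min = 2,040 s; 60,000 × 2,040 × 4 × 1 = 489,600,000 bytes.
Track D: 192,000 × 614 × 2 × 2 = 471,552,000 bytes.
Total = 1,290,840,000 bytes = 1231.04 MiB.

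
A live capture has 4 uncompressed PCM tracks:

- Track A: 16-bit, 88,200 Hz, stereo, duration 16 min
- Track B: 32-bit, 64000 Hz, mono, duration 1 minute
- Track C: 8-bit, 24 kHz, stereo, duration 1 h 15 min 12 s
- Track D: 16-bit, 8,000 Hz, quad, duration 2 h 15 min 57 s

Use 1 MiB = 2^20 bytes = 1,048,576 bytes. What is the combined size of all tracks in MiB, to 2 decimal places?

1042.05 MiB

Track A: 16 min = 960 s; 88,200 × 960 × 2 × 2 = 338,688,000 bytes.
Track B: 1 minute = 60 s; 64,000 × 60 × 4 × 1 = 15,360,000 bytes.
Track C: 1 h 15 min 12 s = 4,512 s; 24,000 × 4,512 × 1 × 2 = 216,576,000 bytes.
Track D: 2 h 15 min 57 s = 8,157 s; 8,000 × 8,157 × 2 × 4 = 522,048,000 bytes.
Total = 1,092,672,000 bytes = 1042.05 MiB.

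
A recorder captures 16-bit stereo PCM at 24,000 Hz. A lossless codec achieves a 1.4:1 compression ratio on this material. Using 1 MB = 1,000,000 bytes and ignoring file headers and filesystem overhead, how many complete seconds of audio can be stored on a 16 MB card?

Uncompressed byte rate = 24,000 × 2 × 2 = 96,000 bytes/s.
After 1.4:1 compression, effective rate ≈ 68571.43 bytes/s.
Capacity = 16 × 1,000,000 = 16,000,000 bytes.
16,000,000 / effective rate ≈ 233.33 s → 233 seconds.

233 seconds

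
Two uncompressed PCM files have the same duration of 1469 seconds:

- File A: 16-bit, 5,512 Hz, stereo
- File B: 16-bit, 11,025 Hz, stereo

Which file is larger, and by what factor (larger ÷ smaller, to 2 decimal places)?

File A: 5,512 × 2 × 2 = 22,048 bytes/s.
File B: 11,025 × 2 × 2 = 44,100 bytes/s.
File B is larger; ratio = 64,782,900 / 32,388,512 = 2.00.

File B, by a factor of 2.00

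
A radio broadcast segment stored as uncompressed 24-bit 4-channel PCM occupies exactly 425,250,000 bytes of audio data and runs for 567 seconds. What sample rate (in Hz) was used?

Bytes = sample_rate × seconds × bytes_per_sample × channels.
sample_rate = 425,250,000 / (567 × 3 × 4) = 425,250,000 / 6,804 = 62,500 Hz.

62,500 Hz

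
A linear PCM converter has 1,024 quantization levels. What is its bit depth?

log2(1,024) = 10.

10 bits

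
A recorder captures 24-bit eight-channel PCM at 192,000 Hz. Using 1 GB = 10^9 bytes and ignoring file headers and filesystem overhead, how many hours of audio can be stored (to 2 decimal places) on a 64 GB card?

3.86 hours

Uncompressed byte rate = 192,000 × 3 × 8 = 4,608,000 bytes/s.
Capacity = 64 × 1,000,000,000 = 64,000,000,000 bytes.
64,000,000,000 / 4,608,000 ≈ 13888.89 s → 3.86 hours.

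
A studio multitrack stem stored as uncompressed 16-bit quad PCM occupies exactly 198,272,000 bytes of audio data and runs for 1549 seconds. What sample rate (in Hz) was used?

16,000 Hz

Bytes = sample_rate × seconds × bytes_per_sample × channels.
sample_rate = 198,272,000 / (1,549 × 2 × 4) = 198,272,000 / 12,392 = 16,000 Hz.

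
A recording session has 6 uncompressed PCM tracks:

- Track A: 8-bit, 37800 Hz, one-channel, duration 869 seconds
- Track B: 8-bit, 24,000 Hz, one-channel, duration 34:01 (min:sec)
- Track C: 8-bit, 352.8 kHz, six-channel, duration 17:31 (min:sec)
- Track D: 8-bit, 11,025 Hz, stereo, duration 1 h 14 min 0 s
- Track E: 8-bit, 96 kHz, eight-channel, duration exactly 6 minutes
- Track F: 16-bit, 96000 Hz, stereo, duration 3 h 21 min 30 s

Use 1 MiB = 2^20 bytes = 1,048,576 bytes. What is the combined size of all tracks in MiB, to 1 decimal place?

6984.3 MiB

Track A: 37,800 × 869 × 1 × 1 = 32,848,200 bytes.
Track B: 34:01 (min:sec) = 2,041 s; 24,000 × 2,041 × 1 × 1 = 48,984,000 bytes.
Track C: 17:31 (min:sec) = 1,051 s; 352,800 × 1,051 × 1 × 6 = 2,224,756,800 bytes.
Track D: 1 h 14 min 0 s = 4,440 s; 11,025 × 4,440 × 1 × 2 = 97,902,000 bytes.
Track E: exactly 6 minutes = 360 s; 96,000 × 360 × 1 × 8 = 276,480,000 bytes.
Track F: 3 h 21 min 30 s = 12,090 s; 96,000 × 12,090 × 2 × 2 = 4,642,560,000 bytes.
Total = 7,323,531,000 bytes = 6984.3 MiB.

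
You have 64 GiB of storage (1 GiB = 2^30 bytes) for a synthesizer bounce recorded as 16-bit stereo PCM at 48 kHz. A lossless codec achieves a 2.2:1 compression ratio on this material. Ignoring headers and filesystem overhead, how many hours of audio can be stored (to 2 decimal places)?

218.73 hours

Uncompressed byte rate = 48,000 × 2 × 2 = 192,000 bytes/s.
After 2.2:1 compression, effective rate ≈ 87272.73 bytes/s.
Capacity = 64 × 1,073,741,824 = 68,719,476,736 bytes.
68,719,476,736 / effective rate ≈ 787410.67 s → 218.73 hours.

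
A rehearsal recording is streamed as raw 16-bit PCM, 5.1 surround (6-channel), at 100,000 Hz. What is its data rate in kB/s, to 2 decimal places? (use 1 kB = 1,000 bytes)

1200.00 kB/s

Bit rate = 100,000 × 16 × 6 = 9,600,000 bits/s.
9,600,000 / 8 = 1,200,000 B/s = 1200.00 kB/s.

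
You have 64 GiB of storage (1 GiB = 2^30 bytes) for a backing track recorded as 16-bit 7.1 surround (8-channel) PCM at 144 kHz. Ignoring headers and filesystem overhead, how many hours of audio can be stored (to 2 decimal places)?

Uncompressed byte rate = 144,000 × 2 × 8 = 2,304,000 bytes/s.
Capacity = 64 × 1,073,741,824 = 68,719,476,736 bytes.
68,719,476,736 / 2,304,000 ≈ 29826.16 s → 8.29 hours.

8.29 hours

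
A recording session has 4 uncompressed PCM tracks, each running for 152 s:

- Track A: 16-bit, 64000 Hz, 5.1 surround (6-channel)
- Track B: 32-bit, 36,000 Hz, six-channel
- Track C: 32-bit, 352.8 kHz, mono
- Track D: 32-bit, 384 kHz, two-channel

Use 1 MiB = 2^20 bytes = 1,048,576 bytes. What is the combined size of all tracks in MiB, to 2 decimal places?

886.45 MiB

Track A: 64,000 × 152 × 2 × 6 = 116,736,000 bytes.
Track B: 36,000 × 152 × 4 × 6 = 131,328,000 bytes.
Track C: 352,800 × 152 × 4 × 1 = 214,502,400 bytes.
Track D: 384,000 × 152 × 4 × 2 = 466,944,000 bytes.
Total = 929,510,400 bytes = 886.45 MiB.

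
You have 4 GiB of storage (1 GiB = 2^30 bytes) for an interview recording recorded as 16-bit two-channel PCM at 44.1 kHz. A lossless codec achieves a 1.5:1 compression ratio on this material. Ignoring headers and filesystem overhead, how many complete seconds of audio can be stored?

Uncompressed byte rate = 44,100 × 2 × 2 = 176,400 bytes/s.
After 1.5:1 compression, effective rate ≈ 117600 bytes/s.
Capacity = 4 × 1,073,741,824 = 4,294,967,296 bytes.
4,294,967,296 / effective rate ≈ 36521.83 s → 36,521 seconds.

36,521 seconds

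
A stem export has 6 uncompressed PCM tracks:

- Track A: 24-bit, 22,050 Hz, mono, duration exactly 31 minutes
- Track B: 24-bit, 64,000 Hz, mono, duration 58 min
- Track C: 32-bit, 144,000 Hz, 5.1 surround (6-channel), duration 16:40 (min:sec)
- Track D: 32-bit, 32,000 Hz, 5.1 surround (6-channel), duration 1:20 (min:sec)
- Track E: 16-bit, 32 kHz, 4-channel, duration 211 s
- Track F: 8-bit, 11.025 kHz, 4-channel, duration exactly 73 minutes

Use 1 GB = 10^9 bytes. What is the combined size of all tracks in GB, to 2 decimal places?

4.56 GB

Track A: exactly 31 minutes = 1,860 s; 22,050 × 1,860 × 3 × 1 = 123,039,000 bytes.
Track B: 58 min = 3,480 s; 64,000 × 3,480 × 3 × 1 = 668,160,000 bytes.
Track C: 16:40 (min:sec) = 1,000 s; 144,000 × 1,000 × 4 × 6 = 3,456,000,000 bytes.
Track D: 1:20 (min:sec) = 80 s; 32,000 × 80 × 4 × 6 = 61,440,000 bytes.
Track E: 32,000 × 211 × 2 × 4 = 54,016,000 bytes.
Track F: exactly 73 minutes = 4,380 s; 11,025 × 4,380 × 1 × 4 = 193,158,000 bytes.
Total = 4,555,813,000 bytes = 4.56 GB.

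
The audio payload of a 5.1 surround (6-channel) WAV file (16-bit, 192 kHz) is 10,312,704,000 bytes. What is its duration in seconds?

4,476 seconds

Byte rate = 192,000 × 2 × 6 = 2,304,000 bytes/s.
Duration = 10,312,704,000 / 2,304,000 = 4,476 s.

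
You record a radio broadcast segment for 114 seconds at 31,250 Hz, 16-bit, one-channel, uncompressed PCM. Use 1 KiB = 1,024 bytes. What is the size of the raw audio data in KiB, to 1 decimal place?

Bytes = 31,250 samples/s × 114 s × 2 bytes/sample × 1 ch = 7,125,000 bytes.
7,125,000 / 1,024 = 6958.0 KiB.

6958.0 KiB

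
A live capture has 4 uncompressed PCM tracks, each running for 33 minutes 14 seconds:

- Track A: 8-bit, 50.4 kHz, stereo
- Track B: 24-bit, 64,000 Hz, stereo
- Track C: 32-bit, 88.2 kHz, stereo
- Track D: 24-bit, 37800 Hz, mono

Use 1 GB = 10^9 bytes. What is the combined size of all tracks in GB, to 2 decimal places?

2.60 GB

33 minutes 14 seconds = 1,994 s.
Track A: 50,400 × 1,994 × 1 × 2 = 200,995,200 bytes.
Track B: 64,000 × 1,994 × 3 × 2 = 765,696,000 bytes.
Track C: 88,200 × 1,994 × 4 × 2 = 1,406,966,400 bytes.
Track D: 37,800 × 1,994 × 3 × 1 = 226,119,600 bytes.
Total = 2,599,777,200 bytes = 2.60 GB.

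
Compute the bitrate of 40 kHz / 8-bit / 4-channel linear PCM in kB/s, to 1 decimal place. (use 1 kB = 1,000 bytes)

Bit rate = 40,000 × 8 × 4 = 1,280,000 bits/s.
1,280,000 / 8 = 160,000 B/s = 160.0 kB/s.

160.0 kB/s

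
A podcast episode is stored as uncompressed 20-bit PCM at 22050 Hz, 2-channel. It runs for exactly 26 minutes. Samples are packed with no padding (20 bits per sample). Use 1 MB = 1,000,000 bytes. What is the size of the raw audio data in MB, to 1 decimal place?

Duration = exactly 26 minutes = 1,560 s.
Bits = 22,050 × 1,560 × 20 × 2 = 1,375,920,000 bits = 171,990,000 bytes.
171,990,000 / 1,000,000 = 172.0 MB.

172.0 MB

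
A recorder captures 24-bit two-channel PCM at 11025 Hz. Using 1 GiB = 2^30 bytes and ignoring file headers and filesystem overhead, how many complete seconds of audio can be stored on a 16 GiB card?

259,710 seconds

Uncompressed byte rate = 11,025 × 3 × 2 = 66,150 bytes/s.
Capacity = 16 × 1,073,741,824 = 17,179,869,184 bytes.
17,179,869,184 / 66,150 ≈ 259710.8 s → 259,710 seconds.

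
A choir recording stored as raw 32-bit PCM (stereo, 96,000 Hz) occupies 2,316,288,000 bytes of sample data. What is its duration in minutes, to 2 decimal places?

Byte rate = 96,000 × 4 × 2 = 768,000 bytes/s.
Duration = 2,316,288,000 / 768,000 = 3,016 s.
3,016 s / 60 = 50.27 minutes.

50.27 minutes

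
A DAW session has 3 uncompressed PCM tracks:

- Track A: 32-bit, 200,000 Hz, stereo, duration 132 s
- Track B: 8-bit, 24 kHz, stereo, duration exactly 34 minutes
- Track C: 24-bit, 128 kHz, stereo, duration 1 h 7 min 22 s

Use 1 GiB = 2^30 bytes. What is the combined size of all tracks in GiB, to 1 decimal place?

3.2 GiB

Track A: 200,000 × 132 × 4 × 2 = 211,200,000 bytes.
Track B: exactly 34 minutes = 2,040 s; 24,000 × 2,040 × 1 × 2 = 97,920,000 bytes.
Track C: 1 h 7 min 22 s = 4,042 s; 128,000 × 4,042 × 3 × 2 = 3,104,256,000 bytes.
Total = 3,413,376,000 bytes = 3.2 GiB.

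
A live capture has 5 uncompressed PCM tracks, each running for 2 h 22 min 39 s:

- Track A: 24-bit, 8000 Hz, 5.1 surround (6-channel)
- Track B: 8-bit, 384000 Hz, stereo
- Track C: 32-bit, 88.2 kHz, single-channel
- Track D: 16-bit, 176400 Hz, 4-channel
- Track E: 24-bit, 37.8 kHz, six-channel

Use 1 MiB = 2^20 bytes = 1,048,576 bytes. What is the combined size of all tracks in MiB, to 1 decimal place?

27396.6 MiB

2 h 22 min 39 s = 8,559 s.
Track A: 8,000 × 8,559 × 3 × 6 = 1,232,496,000 bytes.
Track B: 384,000 × 8,559 × 1 × 2 = 6,573,312,000 bytes.
Track C: 88,200 × 8,559 × 4 × 1 = 3,019,615,200 bytes.
Track D: 176,400 × 8,559 × 2 × 4 = 12,078,460,800 bytes.
Track E: 37,800 × 8,559 × 3 × 6 = 5,823,543,600 bytes.
Total = 28,727,427,600 bytes = 27396.6 MiB.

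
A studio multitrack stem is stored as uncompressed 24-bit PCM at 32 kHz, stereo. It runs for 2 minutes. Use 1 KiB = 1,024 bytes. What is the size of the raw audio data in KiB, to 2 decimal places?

Duration = 2 minutes = 120 s.
Bytes = 32,000 samples/s × 120 s × 3 bytes/sample × 2 ch = 23,040,000 bytes.
23,040,000 / 1,024 = 22500.00 KiB.

22500.00 KiB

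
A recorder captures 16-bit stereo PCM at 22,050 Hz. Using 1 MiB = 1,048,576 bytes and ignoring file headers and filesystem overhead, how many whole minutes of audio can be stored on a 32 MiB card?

6 minutes

Uncompressed byte rate = 22,050 × 2 × 2 = 88,200 bytes/s.
Capacity = 32 × 1,048,576 = 33,554,432 bytes.
33,554,432 / 88,200 ≈ 380.44 s → 6 minutes.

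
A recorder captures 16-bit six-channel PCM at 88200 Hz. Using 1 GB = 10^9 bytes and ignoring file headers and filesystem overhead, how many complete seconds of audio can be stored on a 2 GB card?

Uncompressed byte rate = 88,200 × 2 × 6 = 1,058,400 bytes/s.
Capacity = 2 × 1,000,000,000 = 2,000,000,000 bytes.
2,000,000,000 / 1,058,400 ≈ 1889.64 s → 1,889 seconds.

1,889 seconds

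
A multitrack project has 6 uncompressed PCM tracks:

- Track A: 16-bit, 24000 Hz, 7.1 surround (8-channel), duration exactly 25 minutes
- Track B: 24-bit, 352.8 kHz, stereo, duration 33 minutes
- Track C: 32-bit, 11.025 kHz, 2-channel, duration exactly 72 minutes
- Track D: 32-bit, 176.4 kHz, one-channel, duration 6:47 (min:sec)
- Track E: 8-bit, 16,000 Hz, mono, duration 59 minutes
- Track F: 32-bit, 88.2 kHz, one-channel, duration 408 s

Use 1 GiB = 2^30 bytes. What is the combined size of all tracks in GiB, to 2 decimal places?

5.25 GiB

Track A: exactly 25 minutes = 1,500 s; 24,000 × 1,500 × 2 × 8 = 576,000,000 bytes.
Track B: 33 minutes = 1,980 s; 352,800 × 1,980 × 3 × 2 = 4,191,264,000 bytes.
Track C: exactly 72 minutes = 4,320 s; 11,025 × 4,320 × 4 × 2 = 381,024,000 bytes.
Track D: 6:47 (min:sec) = 407 s; 176,400 × 407 × 4 × 1 = 287,179,200 bytes.
Track E: 59 minutes = 3,540 s; 16,000 × 3,540 × 1 × 1 = 56,640,000 bytes.
Track F: 88,200 × 408 × 4 × 1 = 143,942,400 bytes.
Total = 5,636,049,600 bytes = 5.25 GiB.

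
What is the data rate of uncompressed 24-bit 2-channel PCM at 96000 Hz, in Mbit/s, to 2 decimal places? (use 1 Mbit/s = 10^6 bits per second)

4.61 Mbit/s

Bit rate = 96,000 × 24 × 2 = 4,608,000 bits/s.
= 4.61 Mbit/s.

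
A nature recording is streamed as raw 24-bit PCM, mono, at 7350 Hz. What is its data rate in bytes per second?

22,050 bytes/s

Bit rate = 7,350 × 24 × 1 = 176,400 bits/s.
176,400 / 8 = 22,050 bytes/s.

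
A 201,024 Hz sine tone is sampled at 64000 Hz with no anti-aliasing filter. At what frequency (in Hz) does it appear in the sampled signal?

Nyquist = 64,000/2 = 32,000 Hz; 201,024 Hz exceeds it.
Alias = |201,024 − 3×64,000| = |201,024 − 192,000| = 9,024 Hz.

9,024 Hz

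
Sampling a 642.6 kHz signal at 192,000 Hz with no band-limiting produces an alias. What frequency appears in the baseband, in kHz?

Nyquist = 192,000/2 = 96,000 Hz; 642,600 Hz exceeds it.
Alias = |642,600 − 3×192,000| = |642,600 − 576,000| = 66,600 Hz = 66.6 kHz.

66.6 kHz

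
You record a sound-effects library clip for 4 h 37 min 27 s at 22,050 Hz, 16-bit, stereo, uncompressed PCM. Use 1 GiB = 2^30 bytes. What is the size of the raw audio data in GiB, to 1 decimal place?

Duration = 4 h 37 min 27 s = 16,647 s.
Bytes = 22,050 samples/s × 16,647 s × 2 bytes/sample × 2 ch = 1,468,265,400 bytes.
1,468,265,400 / 1,073,741,824 = 1.4 GiB.

1.4 GiB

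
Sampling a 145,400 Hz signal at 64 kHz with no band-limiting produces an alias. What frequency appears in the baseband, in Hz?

17,400 Hz

Nyquist = 64,000/2 = 32,000 Hz; 145,400 Hz exceeds it.
Alias = |145,400 − 2×64,000| = |145,400 − 128,000| = 17,400 Hz.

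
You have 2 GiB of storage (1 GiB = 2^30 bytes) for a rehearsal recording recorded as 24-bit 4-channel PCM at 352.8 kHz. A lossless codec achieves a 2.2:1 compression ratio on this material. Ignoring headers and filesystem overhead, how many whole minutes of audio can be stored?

18 minutes

Uncompressed byte rate = 352,800 × 3 × 4 = 4,233,600 bytes/s.
After 2.2:1 compression, effective rate ≈ 1924363.64 bytes/s.
Capacity = 2 × 1,073,741,824 = 2,147,483,648 bytes.
2,147,483,648 / effective rate ≈ 1115.94 s → 18 minutes.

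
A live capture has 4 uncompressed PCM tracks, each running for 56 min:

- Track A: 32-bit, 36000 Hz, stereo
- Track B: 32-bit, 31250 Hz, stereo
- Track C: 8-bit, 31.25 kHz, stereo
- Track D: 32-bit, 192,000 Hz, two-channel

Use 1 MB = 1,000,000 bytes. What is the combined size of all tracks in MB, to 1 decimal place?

56 min = 3,360 s.
Track A: 36,000 × 3,360 × 4 × 2 = 967,680,000 bytes.
Track B: 31,250 × 3,360 × 4 × 2 = 840,000,000 bytes.
Track C: 31,250 × 3,360 × 1 × 2 = 210,000,000 bytes.
Track D: 192,000 × 3,360 × 4 × 2 = 5,160,960,000 bytes.
Total = 7,178,640,000 bytes = 7178.6 MB.

7178.6 MB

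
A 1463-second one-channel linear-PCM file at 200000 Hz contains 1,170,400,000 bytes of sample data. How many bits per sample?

Bytes per sample = 1,170,400,000 / (200,000 × 1,463 × 1) = 1,170,400,000 / 292,600,000 = 4.
Bit depth = 4 × 8 = 32 bits.

32 bits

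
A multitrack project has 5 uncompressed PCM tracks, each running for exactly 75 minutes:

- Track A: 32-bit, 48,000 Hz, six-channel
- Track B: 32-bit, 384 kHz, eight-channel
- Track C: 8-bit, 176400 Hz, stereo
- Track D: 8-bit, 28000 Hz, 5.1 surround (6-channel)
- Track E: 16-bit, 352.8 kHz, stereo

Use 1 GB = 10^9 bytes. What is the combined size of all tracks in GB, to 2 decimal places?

exactly 75 minutes = 4,500 s.
Track A: 48,000 × 4,500 × 4 × 6 = 5,184,000,000 bytes.
Track B: 384,000 × 4,500 × 4 × 8 = 55,296,000,000 bytes.
Track C: 176,400 × 4,500 × 1 × 2 = 1,587,600,000 bytes.
Track D: 28,000 × 4,500 × 1 × 6 = 756,000,000 bytes.
Track E: 352,800 × 4,500 × 2 × 2 = 6,350,400,000 bytes.
Total = 69,174,000,000 bytes = 69.17 GB.

69.17 GB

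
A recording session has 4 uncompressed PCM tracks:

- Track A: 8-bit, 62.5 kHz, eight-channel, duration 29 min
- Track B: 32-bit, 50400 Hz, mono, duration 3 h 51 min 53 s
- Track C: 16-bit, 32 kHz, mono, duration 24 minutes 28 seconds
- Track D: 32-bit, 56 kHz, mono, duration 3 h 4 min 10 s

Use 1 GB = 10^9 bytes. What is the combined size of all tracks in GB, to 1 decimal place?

6.2 GB

Track A: 29 min = 1,740 s; 62,500 × 1,740 × 1 × 8 = 870,000,000 bytes.
Track B: 3 h 51 min 53 s = 13,913 s; 50,400 × 13,913 × 4 × 1 = 2,804,860,800 bytes.
Track C: 24 minutes 28 seconds = 1,468 s; 32,000 × 1,468 × 2 × 1 = 93,952,000 bytes.
Track D: 3 h 4 min 10 s = 11,050 s; 56,000 × 11,050 × 4 × 1 = 2,475,200,000 bytes.
Total = 6,244,012,800 bytes = 6.2 GB.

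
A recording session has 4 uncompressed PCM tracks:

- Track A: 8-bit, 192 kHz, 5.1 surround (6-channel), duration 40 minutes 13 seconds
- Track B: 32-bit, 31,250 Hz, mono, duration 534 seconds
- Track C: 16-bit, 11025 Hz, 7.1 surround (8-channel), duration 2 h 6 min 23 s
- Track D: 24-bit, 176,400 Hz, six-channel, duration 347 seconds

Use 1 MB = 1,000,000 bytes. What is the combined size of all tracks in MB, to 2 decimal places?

5285.96 MB

Track A: 40 minutes 13 seconds = 2,413 s; 192,000 × 2,413 × 1 × 6 = 2,779,776,000 bytes.
Track B: 31,250 × 534 × 4 × 1 = 66,750,000 bytes.
Track C: 2 h 6 min 23 s = 7,583 s; 11,025 × 7,583 × 2 × 8 = 1,337,641,200 bytes.
Track D: 176,400 × 347 × 3 × 6 = 1,101,794,400 bytes.
Total = 5,285,961,600 bytes = 5285.96 MB.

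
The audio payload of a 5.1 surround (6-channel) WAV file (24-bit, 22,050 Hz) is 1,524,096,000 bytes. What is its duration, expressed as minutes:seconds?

Byte rate = 22,050 × 3 × 6 = 396,900 bytes/s.
Duration = 1,524,096,000 / 396,900 = 3,840 s.
3,840 s = 64:00.

64:00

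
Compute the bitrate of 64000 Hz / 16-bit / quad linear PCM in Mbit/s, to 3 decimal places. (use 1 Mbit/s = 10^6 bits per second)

Bit rate = 64,000 × 16 × 4 = 4,096,000 bits/s.
= 4.096 Mbit/s.

4.096 Mbit/s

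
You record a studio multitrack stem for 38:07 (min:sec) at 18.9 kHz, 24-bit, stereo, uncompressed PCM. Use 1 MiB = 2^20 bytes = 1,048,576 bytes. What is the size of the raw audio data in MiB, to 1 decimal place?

247.3 MiB

Duration = 38:07 (min:sec) = 2,287 s.
Bytes = 18,900 samples/s × 2,287 s × 3 bytes/sample × 2 ch = 259,345,800 bytes.
259,345,800 / 1,048,576 = 247.3 MiB.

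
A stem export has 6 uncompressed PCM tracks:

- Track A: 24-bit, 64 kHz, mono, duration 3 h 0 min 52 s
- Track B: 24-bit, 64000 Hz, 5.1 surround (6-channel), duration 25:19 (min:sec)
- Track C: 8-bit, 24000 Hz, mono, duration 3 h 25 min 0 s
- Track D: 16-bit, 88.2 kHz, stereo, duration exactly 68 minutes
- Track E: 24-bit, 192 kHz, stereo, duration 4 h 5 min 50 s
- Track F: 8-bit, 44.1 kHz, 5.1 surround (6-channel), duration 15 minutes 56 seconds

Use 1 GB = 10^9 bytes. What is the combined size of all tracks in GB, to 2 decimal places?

22.81 GB

Track A: 3 h 0 min 52 s = 10,852 s; 64,000 × 10,852 × 3 × 1 = 2,083,584,000 bytes.
Track B: 25:19 (min:sec) = 1,519 s; 64,000 × 1,519 × 3 × 6 = 1,749,888,000 bytes.
Track C: 3 h 25 min 0 s = 12,300 s; 24,000 × 12,300 × 1 × 1 = 295,200,000 bytes.
Track D: exactly 68 minutes = 4,080 s; 88,200 × 4,080 × 2 × 2 = 1,439,424,000 bytes.
Track E: 4 h 5 min 50 s = 14,750 s; 192,000 × 14,750 × 3 × 2 = 16,992,000,000 bytes.
Track F: 15 minutes 56 seconds = 956 s; 44,100 × 956 × 1 × 6 = 252,957,600 bytes.
Total = 22,813,053,600 bytes = 22.81 GB.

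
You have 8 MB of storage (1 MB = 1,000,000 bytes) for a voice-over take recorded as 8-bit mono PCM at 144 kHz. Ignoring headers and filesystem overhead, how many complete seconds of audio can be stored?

55 seconds

Uncompressed byte rate = 144,000 × 1 × 1 = 144,000 bytes/s.
Capacity = 8 × 1,000,000 = 8,000,000 bytes.
8,000,000 / 144,000 ≈ 55.56 s → 55 seconds.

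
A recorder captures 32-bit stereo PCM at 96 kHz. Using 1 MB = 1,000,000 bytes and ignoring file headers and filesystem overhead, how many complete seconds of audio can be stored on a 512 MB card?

Uncompressed byte rate = 96,000 × 4 × 2 = 768,000 bytes/s.
Capacity = 512 × 1,000,000 = 512,000,000 bytes.
512,000,000 / 768,000 ≈ 666.67 s → 666 seconds.

666 seconds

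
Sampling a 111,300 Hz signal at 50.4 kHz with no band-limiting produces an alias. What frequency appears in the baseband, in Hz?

Nyquist = 50,400/2 = 25,200 Hz; 111,300 Hz exceeds it.
Alias = |111,300 − 2×50,400| = |111,300 − 100,800| = 10,500 Hz.

10,500 Hz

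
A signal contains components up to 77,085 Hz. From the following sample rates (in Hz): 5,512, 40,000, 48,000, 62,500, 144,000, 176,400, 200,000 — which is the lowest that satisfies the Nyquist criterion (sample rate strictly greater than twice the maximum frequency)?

Need sample rate > 2 × 77,085 = 154,170 Hz.
Lowest listed rate above 154,170 Hz is 176,400 Hz.

176,400 Hz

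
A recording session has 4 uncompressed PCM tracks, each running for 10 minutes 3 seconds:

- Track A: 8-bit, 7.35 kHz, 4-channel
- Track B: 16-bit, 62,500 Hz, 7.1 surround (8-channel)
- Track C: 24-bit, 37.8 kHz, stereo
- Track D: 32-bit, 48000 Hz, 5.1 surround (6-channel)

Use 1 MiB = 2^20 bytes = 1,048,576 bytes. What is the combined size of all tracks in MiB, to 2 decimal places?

1384.87 MiB

10 minutes 3 seconds = 603 s.
Track A: 7,350 × 603 × 1 × 4 = 17,728,200 bytes.
Track B: 62,500 × 603 × 2 × 8 = 603,000,000 bytes.
Track C: 37,800 × 603 × 3 × 2 = 136,760,400 bytes.
Track D: 48,000 × 603 × 4 × 6 = 694,656,000 bytes.
Total = 1,452,144,600 bytes = 1384.87 MiB.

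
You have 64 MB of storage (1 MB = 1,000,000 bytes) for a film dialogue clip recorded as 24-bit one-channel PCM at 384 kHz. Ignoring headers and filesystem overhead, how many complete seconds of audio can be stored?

Uncompressed byte rate = 384,000 × 3 × 1 = 1,152,000 bytes/s.
Capacity = 64 × 1,000,000 = 64,000,000 bytes.
64,000,000 / 1,152,000 ≈ 55.56 s → 55 seconds.

55 seconds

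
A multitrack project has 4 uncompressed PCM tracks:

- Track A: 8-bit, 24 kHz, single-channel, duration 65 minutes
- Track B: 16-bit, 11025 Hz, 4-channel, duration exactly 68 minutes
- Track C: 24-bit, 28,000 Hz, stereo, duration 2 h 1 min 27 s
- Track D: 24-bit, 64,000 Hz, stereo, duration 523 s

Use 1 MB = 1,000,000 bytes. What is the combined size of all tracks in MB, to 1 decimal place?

1878.5 MB

Track A: 65 minutes = 3,900 s; 24,000 × 3,900 × 1 × 1 = 93,600,000 bytes.
Track B: exactly 68 minutes = 4,080 s; 11,025 × 4,080 × 2 × 4 = 359,856,000 bytes.
Track C: 2 h 1 min 27 s = 7,287 s; 28,000 × 7,287 × 3 × 2 = 1,224,216,000 bytes.
Track D: 64,000 × 523 × 3 × 2 = 200,832,000 bytes.
Total = 1,878,504,000 bytes = 1878.5 MB.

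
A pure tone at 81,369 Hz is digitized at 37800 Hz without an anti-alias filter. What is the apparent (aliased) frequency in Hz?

5,769 Hz

Nyquist = 37,800/2 = 18,900 Hz; 81,369 Hz exceeds it.
Alias = |81,369 − 2×37,800| = |81,369 − 75,600| = 5,769 Hz.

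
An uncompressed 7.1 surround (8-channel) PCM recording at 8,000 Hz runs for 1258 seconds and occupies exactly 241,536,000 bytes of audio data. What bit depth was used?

Bytes per sample = 241,536,000 / (8,000 × 1,258 × 8) = 241,536,000 / 80,512,000 = 3.
Bit depth = 3 × 8 = 24 bits.

24 bits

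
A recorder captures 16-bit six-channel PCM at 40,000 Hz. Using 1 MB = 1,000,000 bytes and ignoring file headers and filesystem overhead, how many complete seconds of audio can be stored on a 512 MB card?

Uncompressed byte rate = 40,000 × 2 × 6 = 480,000 bytes/s.
Capacity = 512 × 1,000,000 = 512,000,000 bytes.
512,000,000 / 480,000 ≈ 1066.67 s → 1,066 seconds.

1,066 seconds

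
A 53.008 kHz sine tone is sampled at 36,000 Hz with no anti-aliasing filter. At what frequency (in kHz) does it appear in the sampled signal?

17.008 kHz

Nyquist = 36,000/2 = 18,000 Hz; 53,008 Hz exceeds it.
Alias = |53,008 − 1×36,000| = |53,008 − 36,000| = 17,008 Hz = 17.008 kHz.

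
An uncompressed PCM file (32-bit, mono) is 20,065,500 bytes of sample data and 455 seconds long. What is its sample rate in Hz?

11,025 Hz

Bytes = sample_rate × seconds × bytes_per_sample × channels.
sample_rate = 20,065,500 / (455 × 4 × 1) = 20,065,500 / 1,820 = 11,025 Hz.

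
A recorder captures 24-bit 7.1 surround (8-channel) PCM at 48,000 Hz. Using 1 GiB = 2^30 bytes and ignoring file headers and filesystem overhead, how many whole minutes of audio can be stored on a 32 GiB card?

497 minutes

Uncompressed byte rate = 48,000 × 3 × 8 = 1,152,000 bytes/s.
Capacity = 32 × 1,073,741,824 = 34,359,738,368 bytes.
34,359,738,368 / 1,152,000 ≈ 29826.16 s → 497 minutes.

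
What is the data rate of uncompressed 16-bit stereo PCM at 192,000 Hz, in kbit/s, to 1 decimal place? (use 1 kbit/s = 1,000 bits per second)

6144.0 kbit/s

Bit rate = 192,000 × 16 × 2 = 6,144,000 bits/s.
= 6144.0 kbit/s.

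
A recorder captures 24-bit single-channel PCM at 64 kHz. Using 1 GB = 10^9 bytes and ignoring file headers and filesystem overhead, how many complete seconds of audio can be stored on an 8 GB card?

Uncompressed byte rate = 64,000 × 3 × 1 = 192,000 bytes/s.
Capacity = 8 × 1,000,000,000 = 8,000,000,000 bytes.
8,000,000,000 / 192,000 ≈ 41666.67 s → 41,666 seconds.

41,666 seconds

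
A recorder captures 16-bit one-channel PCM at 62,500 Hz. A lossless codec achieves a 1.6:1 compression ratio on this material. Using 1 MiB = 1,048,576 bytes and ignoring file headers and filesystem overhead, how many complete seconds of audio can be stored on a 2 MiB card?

Uncompressed byte rate = 62,500 × 2 × 1 = 125,000 bytes/s.
After 1.6:1 compression, effective rate ≈ 78125 bytes/s.
Capacity = 2 × 1,048,576 = 2,097,152 bytes.
2,097,152 / effective rate ≈ 26.84 s → 26 seconds.

26 seconds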